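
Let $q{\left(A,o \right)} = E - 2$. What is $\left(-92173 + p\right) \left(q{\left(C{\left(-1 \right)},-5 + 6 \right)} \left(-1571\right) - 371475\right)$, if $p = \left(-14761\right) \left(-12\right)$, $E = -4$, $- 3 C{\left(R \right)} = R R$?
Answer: $-30759320991$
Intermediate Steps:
$C{\left(R \right)} = - \frac{R^{2}}{3}$ ($C{\left(R \right)} = - \frac{R R}{3} = - \frac{R^{2}}{3}$)
$p = 177132$
$q{\left(A,o \right)} = -6$ ($q{\left(A,o \right)} = -4 - 2 = -6$)
$\left(-92173 + p\right) \left(q{\left(C{\left(-1 \right)},-5 + 6 \right)} \left(-1571\right) - 371475\right) = \left(-92173 + 177132\right) \left(\left(-6\right) \left(-1571\right) - 371475\right) = 84959 \left(9426 - 371475\right) = 84959 \left(-362049\right) = -30759320991$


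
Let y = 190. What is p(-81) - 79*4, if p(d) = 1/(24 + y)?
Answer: -67623/214 ≈ -316.00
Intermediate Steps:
p(d) = 1/214 (p(d) = 1/(24 + 190) = 1/214)
p(-81) - 79*4 = 1/214 - 79*4 = 1/214 - 1*316 = 1/214 - 316 = -67623/214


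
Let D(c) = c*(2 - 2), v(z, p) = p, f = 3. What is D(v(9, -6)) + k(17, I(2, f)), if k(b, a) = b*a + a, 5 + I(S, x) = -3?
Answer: -144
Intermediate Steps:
I(S, x) = -8 (I(S, x) = -5 - 3 = -8)
k(b, a) = a + a*b (k(b, a) = a*b + a = a + a*b)
D(c) = 0 (D(c) = c*0 = 0)
D(v(9, -6)) + k(17, I(2, f)) = 0 - 8*(1 + 17) = 0 - 8*18 = 0 - 144 = -144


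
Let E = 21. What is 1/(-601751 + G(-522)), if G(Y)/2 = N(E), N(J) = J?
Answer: -1/601709 ≈ -1.6619e-6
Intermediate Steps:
G(Y) = 42 (G(Y) = 2*21 = 42)
1/(-601751 + G(-522)) = 1/(-601751 + 42) = 1/(-601709) = -1/601709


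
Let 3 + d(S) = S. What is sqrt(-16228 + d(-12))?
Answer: I*sqrt(16243) ≈ 127.45*I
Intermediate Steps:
d(S) = -3 + S
sqrt(-16228 + d(-12)) = sqrt(-16228 + (-3 - 12)) = sqrt(-16228 - 15) = sqrt(-16243) = I*sqrt(16243)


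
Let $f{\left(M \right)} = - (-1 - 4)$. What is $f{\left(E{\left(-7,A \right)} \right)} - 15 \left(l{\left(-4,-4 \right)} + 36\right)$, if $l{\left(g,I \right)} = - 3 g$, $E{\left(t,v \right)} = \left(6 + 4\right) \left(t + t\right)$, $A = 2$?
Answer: $-715$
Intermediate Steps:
$E{\left(t,v \right)} = 20 t$ ($E{\left(t,v \right)} = 10 \cdot 2 t = 20 t$)
$f{\left(M \right)} = 5$ ($f{\left(M \right)} = \left(-1\right) \left(-5\right) = 5$)
$f{\left(E{\left(-7,A \right)} \right)} - 15 \left(l{\left(-4,-4 \right)} + 36\right) = 5 - 15 \left(\left(-3\right) \left(-4\right) + 36\right) = 5 - 15 \left(12 + 36\right) = 5 - 15 \cdot 48 = 5 - 720 = -715$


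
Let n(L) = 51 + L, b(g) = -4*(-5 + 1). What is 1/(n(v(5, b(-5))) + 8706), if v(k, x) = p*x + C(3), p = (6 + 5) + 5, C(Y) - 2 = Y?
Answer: 1/9018 ≈ 0.00011089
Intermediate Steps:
b(g) = 16 (b(g) = -4*(-4) = 16)
C(Y) = 2 + Y
p = 16 (p = 11 + 5 = 16)
v(k, x) = 5 + 16*x (v(k, x) = 16*x + (2 + 3) = 16*x + 5 = 5 + 16*x)
1/(n(v(5, b(-5))) + 8706) = 1/((51 + (5 + 16*16)) + 8706) = 1/((51 + (5 + 256)) + 8706) = 1/((51 + 261) + 8706) = 1/(312 + 8706) = 1/9018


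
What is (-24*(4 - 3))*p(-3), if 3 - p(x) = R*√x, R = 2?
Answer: -72 + 48*I*√3 ≈ -72.0 + 83.138*I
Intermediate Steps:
p(x) = 3 - 2*√x
(-24*(4 - 3))*p(-3) = (-24*(4 - 3))*(3 - 2*I*√3) = (-24)*(3 - 2*I*√3) = (-4*6)*(3 - 2*I*√3) = -24*(3 - 2*I*√3) = -72 + 48*I*√3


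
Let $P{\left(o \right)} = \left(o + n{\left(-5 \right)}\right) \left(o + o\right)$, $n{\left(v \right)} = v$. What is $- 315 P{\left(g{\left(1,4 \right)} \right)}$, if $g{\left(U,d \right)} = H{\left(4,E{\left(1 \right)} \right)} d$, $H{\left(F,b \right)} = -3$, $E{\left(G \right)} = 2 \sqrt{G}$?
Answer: $-128520$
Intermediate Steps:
$g{\left(U,d \right)} = - 3 d$
$P{\left(o \right)} = 2 o \left(-5 + o\right)$ ($P{\left(o \right)} = \left(o - 5\right) \left(o + o\right) = \left(-5 + o\right) 2 o = 2 o \left(-5 + o\right)$)
$- 315 P{\left(g{\left(1,4 \right)} \right)} = - 315 \cdot 2 \left(\left(-3\right) 4\right) \left(-5 - 12\right) = - 315 \cdot 2 \left(-12\right) \left(-5 - 12\right) = - 315 \cdot 2 \left(-12\right) \left(-17\right) = \left(-315\right) 408 = -128520$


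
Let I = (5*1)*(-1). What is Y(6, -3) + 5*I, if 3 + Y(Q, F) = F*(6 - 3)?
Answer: -37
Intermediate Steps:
I = -5 (I = 5*(-1) = -5)
Y(Q, F) = -3 + 3*F (Y(Q, F) = -3 + F*(6 - 3) = -3 + F*3 = -3 + 3*F)
Y(6, -3) + 5*I = (-3 + 3*(-3)) + 5*(-5) = (-3 - 9) - 25 = -12 - 25 = -37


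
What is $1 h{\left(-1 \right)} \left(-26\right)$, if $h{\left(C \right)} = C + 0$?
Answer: $26$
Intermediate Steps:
$h{\left(C \right)} = C$
$1 h{\left(-1 \right)} \left(-26\right) = 1 \left(-1\right) \left(-26\right) = \left(-1\right) \left(-26\right) = 26$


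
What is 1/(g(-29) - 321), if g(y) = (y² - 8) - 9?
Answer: 1/503 ≈ 0.0019881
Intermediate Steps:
g(y) = -17 + y² (g(y) = (-8 + y²) - 9 = -17 + y²)
1/(g(-29) - 321) = 1/((-17 + (-29)²) - 321) = 1/((-17 + 841) - 321) = 1/(824 - 321) = 1/503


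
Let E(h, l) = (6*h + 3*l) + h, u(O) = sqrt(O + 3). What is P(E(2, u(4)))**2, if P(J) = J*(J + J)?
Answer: 465892 + 174048*sqrt(7) ≈ 9.2638e+5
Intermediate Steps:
u(O) = sqrt(3 + O)
E(h, l) = 3*l + 7*h (E(h, l) = (3*l + 6*h) + h = 3*l + 7*h)
P(J) = 2*J**2 (P(J) = J*(2*J) = 2*J**2)
P(E(2, u(4)))**2 = (2*(3*sqrt(3 + 4) + 7*2)**2)**2 = (2*(3*sqrt(7) + 14)**2)**2 = (2*(14 + 3*sqrt(7))**2)**2 = 4*(14 + 3*sqrt(7))**4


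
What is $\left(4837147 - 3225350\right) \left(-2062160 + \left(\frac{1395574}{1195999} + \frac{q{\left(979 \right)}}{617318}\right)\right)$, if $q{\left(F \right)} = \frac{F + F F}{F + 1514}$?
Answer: $- \frac{3058894478833702962282176644}{920305547365113} \approx -3.3238 \cdot 10^{12}$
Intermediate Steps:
$q{\left(F \right)} = \frac{F + F^{2}}{1514 + F}$
$\left(4837147 - 3225350\right) \left(-2062160 + \left(\frac{1395574}{1195999} + \frac{q{\left(979 \right)}}{617318}\right)\right) = \left(4837147 - 3225350\right) \left(-2062160 + \left(\frac{1395574}{1195999} + \frac{979 \frac{1}{1514 + 979} \left(1 + 979\right)}{617318}\right)\right) = 1611797 \left(-2062160 + \left(1395574 \cdot \frac{1}{1195999} + 979 \cdot \frac{1}{2493} \cdot 980 \cdot \frac{1}{617318}\right)\right) = 1611797 \left(-2062160 + \left(\frac{1395574}{1195999} + 979 \cdot \frac{1}{2493} \cdot 980 \cdot \frac{1}{617318}\right)\right) = 1611797 \left(-2062160 + \left(\frac{1395574}{1195999} + \frac{959420}{2493} \cdot \frac{1}{617318}\right)\right) = 1611797 \left(-2062160 + \left(\frac{1395574}{1195999} + \frac{479710}{769486887}\right)\right) = 1611797 \left(-2062160 + \frac{1074449625518428}{920305547365113}\right) = 1611797 \left(- \frac{1897816213104815905652}{920305547365113}\right) = - \frac{3058894478833702962282176644}{920305547365113}$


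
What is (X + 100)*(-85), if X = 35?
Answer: -11475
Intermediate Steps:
(X + 100)*(-85) = (35 + 100)*(-85) = 135*(-85) = -11475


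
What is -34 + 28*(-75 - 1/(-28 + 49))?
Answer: -6406/3 ≈ -2135.3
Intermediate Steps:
-34 + 28*(-75 - 1/(-28 + 49)) = -34 + 28*(-75 - 1/21) = -34 + 28*(-1576/21) = -34 - 6304/3 = -6406/3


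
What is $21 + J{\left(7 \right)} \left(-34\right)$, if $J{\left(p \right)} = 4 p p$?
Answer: $-6643$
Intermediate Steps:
$J{\left(p \right)} = 4 p^{2}$
$21 + J{\left(7 \right)} \left(-34\right) = 21 + 4 \cdot 7^{2} \left(-34\right) = 21 + 4 \cdot 49 \left(-34\right) = 21 + 196 \left(-34\right) = 21 - 6664 = -6643$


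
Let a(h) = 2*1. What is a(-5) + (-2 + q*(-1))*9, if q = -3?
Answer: 11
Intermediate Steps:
a(h) = 2
a(-5) + (-2 + q*(-1))*9 = 2 + (-2 - 3*(-1))*9 = 2 + (-2 + 3)*9 = 2 + 1*9 = 2 + 9 = 11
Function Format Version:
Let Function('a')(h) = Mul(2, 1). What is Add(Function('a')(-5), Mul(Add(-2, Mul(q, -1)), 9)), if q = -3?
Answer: 11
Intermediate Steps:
Function('a')(h) = 2
Add(Function('a')(-5), Mul(Add(-2, Mul(q, -1)), 9)) = Add(2, Mul(Add(-2, Mul(-3, -1)), 9)) = Add(2, Mul(Add(-2, 3), 9)) = Add(2, Mul(1, 9)) = Add(2, 9) = 11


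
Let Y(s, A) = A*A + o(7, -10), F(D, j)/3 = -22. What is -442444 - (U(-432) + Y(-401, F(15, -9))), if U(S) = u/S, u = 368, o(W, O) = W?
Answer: -12063766/27 ≈ -4.4681e+5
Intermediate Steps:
F(D, j) = -66 (F(D, j) = 3*(-22) = -66)
Y(s, A) = 7 + A**2 (Y(s, A) = A*A + 7 = A**2 + 7 = 7 + A**2)
U(S) = 368/S
-442444 - (U(-432) + Y(-401, F(15, -9))) = -442444 - (368/(-432) + (7 + (-66)**2)) = -442444 - (368*(-1/432) + (7 + 4356)) = -442444 - (-23/27 + 4363) = -442444 - 1*117778/27 = -442444 - 117778/27 = -12063766/27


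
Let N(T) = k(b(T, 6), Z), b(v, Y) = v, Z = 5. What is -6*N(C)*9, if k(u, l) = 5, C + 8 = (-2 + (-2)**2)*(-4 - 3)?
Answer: -270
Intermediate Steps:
C = -22 (C = -8 + (-2 + (-2)**2)*(-4 - 3) = -8 + (-2 + 4)*(-7) = -8 + 2*(-7) = -8 - 14 = -22)
N(T) = 5
-6*N(C)*9 = -6*5*9 = -30*9 = -270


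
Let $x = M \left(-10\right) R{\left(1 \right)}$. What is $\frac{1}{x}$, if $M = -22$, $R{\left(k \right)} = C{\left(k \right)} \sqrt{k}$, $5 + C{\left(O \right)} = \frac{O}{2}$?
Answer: $- \frac{1}{990} \approx -0.0010101$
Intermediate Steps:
$C{\left(O \right)} = -5 + \frac{O}{2}$
$R{\left(k \right)} = \sqrt{k} \left(-5 + \frac{k}{2}\right)$ ($R{\left(k \right)} = \left(-5 + \frac{k}{2}\right) \sqrt{k} = \sqrt{k} \left(-5 + \frac{k}{2}\right)$)
$x = -990$ ($x = \left(-22\right) \left(-10\right) \frac{\sqrt{1} \left(-10 + 1\right)}{2} = 220 \cdot \frac{1}{2} \cdot 1 \left(-9\right) = 220 \left(- \frac{9}{2}\right) = -990$)
$\frac{1}{x} = \frac{1}{-990} = - \frac{1}{990}$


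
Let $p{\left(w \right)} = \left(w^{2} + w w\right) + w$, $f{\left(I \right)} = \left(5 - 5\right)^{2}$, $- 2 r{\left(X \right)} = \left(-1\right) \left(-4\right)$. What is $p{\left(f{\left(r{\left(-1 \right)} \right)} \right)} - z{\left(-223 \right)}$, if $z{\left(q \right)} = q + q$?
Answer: $446$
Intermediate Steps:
$r{\left(X \right)} = -2$ ($r{\left(X \right)} = - \frac{\left(-1\right) \left(-4\right)}{2} = \left(- \frac{1}{2}\right) 4 = -2$)
$f{\left(I \right)} = 0$ ($f{\left(I \right)} = 0^{2} = 0$)
$z{\left(q \right)} = 2 q$
$p{\left(w \right)} = w + 2 w^{2}$ ($p{\left(w \right)} = \left(w^{2} + w^{2}\right) + w = 2 w^{2} + w = w + 2 w^{2}$)
$p{\left(f{\left(r{\left(-1 \right)} \right)} \right)} - z{\left(-223 \right)} = 0 \left(1 + 2 \cdot 0\right) - 2 \left(-223\right) = 0 \left(1 + 0\right) - -446 = 0 \cdot 1 + 446 = 0 + 446 = 446$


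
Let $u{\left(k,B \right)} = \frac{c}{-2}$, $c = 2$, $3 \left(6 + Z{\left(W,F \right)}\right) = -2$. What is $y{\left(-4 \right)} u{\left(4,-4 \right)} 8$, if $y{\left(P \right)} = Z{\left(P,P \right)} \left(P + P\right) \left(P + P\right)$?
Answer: $\frac{10240}{3} \approx 3413.3$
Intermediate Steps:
$Z{\left(W,F \right)} = - \frac{20}{3}$ ($Z{\left(W,F \right)} = -6 + \frac{1}{3} \left(-2\right) = -6 - \frac{2}{3} = - \frac{20}{3}$)
$y{\left(P \right)} = - \frac{80 P^{2}}{3}$ ($y{\left(P \right)} = - \frac{20 \left(P + P\right) \left(P + P\right)}{3} = - \frac{20 \cdot 2 P 2 P}{3} = - \frac{20 \cdot 4 P^{2}}{3} = - \frac{80 P^{2}}{3}$)
$u{\left(k,B \right)} = -1$ ($u{\left(k,B \right)} = \frac{2}{-2} = 2 \left(- \frac{1}{2}\right) = -1$)
$y{\left(-4 \right)} u{\left(4,-4 \right)} 8 = - \frac{80 \left(-4\right)^{2}}{3} \left(-1\right) 8 = \left(- \frac{80}{3}\right) 16 \left(-1\right) 8 = \left(- \frac{1280}{3}\right) \left(-1\right) 8 = \frac{1280}{3} \cdot 8 = \frac{10240}{3}$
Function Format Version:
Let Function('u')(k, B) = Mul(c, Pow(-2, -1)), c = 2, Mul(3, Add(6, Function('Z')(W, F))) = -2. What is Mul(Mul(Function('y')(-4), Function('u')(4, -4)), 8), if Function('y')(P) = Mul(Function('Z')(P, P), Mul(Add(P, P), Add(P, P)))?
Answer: Rational(10240, 3) ≈ 3413.3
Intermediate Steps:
Function('Z')(W, F) = Rational(-20, 3) (Function('Z')(W, F) = Add(-6, Mul(Rational(1, 3), -2)) = Add(-6, Rational(-2, 3)) = Rational(-20, 3))
Function('y')(P) = Mul(Rational(-80, 3), Pow(P, 2)) (Function('y')(P) = Mul(Rational(-20, 3), Mul(Add(P, P), Add(P, P))) = Mul(Rational(-20, 3), Mul(Mul(2, P), Mul(2, P))) = Mul(Rational(-20, 3), Mul(4, Pow(P, 2))) = Mul(Rational(-80, 3), Pow(P, 2)))
Function('u')(k, B) = -1 (Function('u')(k, B) = Mul(2, Pow(-2, -1)) = Mul(2, Rational(-1, 2)) = -1)
Mul(Mul(Function('y')(-4), Function('u')(4, -4)), 8) = Mul(Mul(Mul(Rational(-80, 3), Pow(-4, 2)), -1), 8) = Mul(Mul(Mul(Rational(-80, 3), 16), -1), 8) = Mul(Mul(Rational(-1280, 3), -1), 8) = Mul(Rational(1280, 3), 8) = Rational(10240, 3)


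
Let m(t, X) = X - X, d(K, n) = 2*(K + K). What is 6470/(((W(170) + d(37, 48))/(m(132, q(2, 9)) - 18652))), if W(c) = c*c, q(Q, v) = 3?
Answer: -15084805/3631 ≈ -4154.4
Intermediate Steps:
W(c) = c²
d(K, n) = 4*K (d(K, n) = 2*(2*K) = 4*K)
m(t, X) = 0
6470/(((W(170) + d(37, 48))/(m(132, q(2, 9)) - 18652))) = 6470/(((170² + 4*37)/(0 - 18652))) = 6470/(((28900 + 148)/(-18652))) = 6470/((29048*(-1/18652))) = 6470/(-7262/4663) = 6470*(-4663/7262) = -15084805/3631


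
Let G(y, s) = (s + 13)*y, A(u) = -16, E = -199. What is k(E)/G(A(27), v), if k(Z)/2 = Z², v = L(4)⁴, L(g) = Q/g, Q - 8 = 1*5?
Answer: -1267232/31889 ≈ -39.739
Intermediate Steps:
Q = 13 (Q = 8 + 1*5 = 8 + 5 = 13)
L(g) = 13/g
v = 28561/256 (v = (13/4)⁴ = 28561/256 ≈ 111.57)
G(y, s) = y*(13 + s) (G(y, s) = (13 + s)*y = y*(13 + s))
k(Z) = 2*Z²
k(E)/G(A(27), v) = (2*(-199)²)/((-16*(13 + 28561/256))) = (2*39601)/((-16*31889/256)) = 79202/(-31889/16) = 79202*(-16/31889) = -1267232/31889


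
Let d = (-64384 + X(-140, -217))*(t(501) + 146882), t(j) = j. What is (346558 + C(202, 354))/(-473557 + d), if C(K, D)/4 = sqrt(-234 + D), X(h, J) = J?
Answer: -173279/4760781370 - 2*sqrt(30)/2380390685 ≈ -3.6402e-5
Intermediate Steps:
C(K, D) = 4*sqrt(-234 + D)
d = -9521089183 (d = (-64384 - 217)*(501 + 146882) = -64601*147383 = -9521089183)
(346558 + C(202, 354))/(-473557 + d) = (346558 + 4*sqrt(-234 + 354))/(-473557 - 9521089183) = (346558 + 4*sqrt(120))/(-9521562740) = (346558 + 4*(2*sqrt(30)))*(-1/9521562740) = (346558 + 8*sqrt(30))*(-1/9521562740) = -173279/4760781370 - 2*sqrt(30)/2380390685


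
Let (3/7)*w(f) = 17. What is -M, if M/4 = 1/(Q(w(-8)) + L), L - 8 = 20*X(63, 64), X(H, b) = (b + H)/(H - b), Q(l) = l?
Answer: 12/7477 ≈ 0.0016049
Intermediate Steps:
w(f) = 119/3 (w(f) = (7/3)*17 = 119/3)
X(H, b) = (H + b)/(H - b)
L = -2532 (L = 8 + 20*((63 + 64)/(63 - 1*64)) = 8 + 20*(127/(63 - 64)) = 8 + 20*(127/(-1)) = 8 + 20*(-1*127) = 8 + 20*(-127) = 8 - 2540 = -2532)
M = -12/7477 (M = 4/(119/3 - 2532) = 4/(-7477/3) = 4*(-3/7477) = -12/7477 ≈ -0.0016049)
-M = -1*(-12/7477) = 12/7477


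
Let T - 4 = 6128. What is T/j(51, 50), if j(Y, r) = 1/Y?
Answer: 312732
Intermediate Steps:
T = 6132 (T = 4 + 6128 = 6132)
T/j(51, 50) = 6132/(1/51) = 6132*51 = 312732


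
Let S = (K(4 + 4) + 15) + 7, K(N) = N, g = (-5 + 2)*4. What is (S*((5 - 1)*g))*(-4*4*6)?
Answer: 138240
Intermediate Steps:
g = -12 (g = -3*4 = -12)
S = 30 (S = ((4 + 4) + 15) + 7 = (8 + 15) + 7 = 23 + 7 = 30)
(S*((5 - 1)*g))*(-4*4*6) = (30*((5 - 1)*(-12)))*(-4*4*6) = (30*(4*(-12)))*(-16*6) = (30*(-48))*(-96) = -1440*(-96) = 138240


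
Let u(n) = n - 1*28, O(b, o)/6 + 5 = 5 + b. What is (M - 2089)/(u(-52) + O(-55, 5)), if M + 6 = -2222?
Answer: 4317/410 ≈ 10.529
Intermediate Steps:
M = -2228 (M = -6 - 2222 = -2228)
O(b, o) = 6*b (O(b, o) = -30 + 6*(5 + b) = -30 + (30 + 6*b) = 6*b)
u(n) = -28 + n (u(n) = n - 28 = -28 + n)
(M - 2089)/(u(-52) + O(-55, 5)) = (-2228 - 2089)/((-28 - 52) + 6*(-55)) = -4317/(-80 - 330) = -4317/(-410) = -4317*(-1/410) = 4317/410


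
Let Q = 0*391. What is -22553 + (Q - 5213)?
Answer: -27766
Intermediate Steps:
Q = 0
-22553 + (Q - 5213) = -22553 + (0 - 5213) = -22553 - 5213 = -27766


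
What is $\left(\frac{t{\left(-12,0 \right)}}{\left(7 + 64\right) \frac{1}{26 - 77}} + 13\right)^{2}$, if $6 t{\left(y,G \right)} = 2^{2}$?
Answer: $\frac{790321}{5041} \approx 156.78$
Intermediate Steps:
$t{\left(y,G \right)} = \frac{2}{3}$ ($t{\left(y,G \right)} = \frac{2^{2}}{6} = \frac{1}{6} \cdot 4 = \frac{2}{3}$)
$\left(\frac{t{\left(-12,0 \right)}}{\left(7 + 64\right) \frac{1}{26 - 77}} + 13\right)^{2} = \left(\frac{2}{3 \frac{7 + 64}{26 - 77}} + 13\right)^{2} = \left(\frac{2}{3 \frac{71}{-51}} + 13\right)^{2} = \left(\frac{2}{3 \cdot 71 \left(- \frac{1}{51}\right)} + 13\right)^{2} = \left(\frac{2}{3 \left(- \frac{71}{51}\right)} + 13\right)^{2} = \left(\frac{2}{3} \left(- \frac{51}{71}\right) + 13\right)^{2} = \left(- \frac{34}{71} + 13\right)^{2} = \left(\frac{889}{71}\right)^{2} = \frac{790321}{5041}$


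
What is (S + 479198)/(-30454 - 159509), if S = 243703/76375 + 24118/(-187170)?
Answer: -685023129466076/271554174347625 ≈ -2.5226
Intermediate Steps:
S = 4377187826/1429510875 (S = 243703*(1/76375) + 24118*(-1/187170) = 243703/76375 - 12059/93585 = 4377187826/1429510875 ≈ 3.0620)
(S + 479198)/(-30454 - 159509) = (4377187826/1429510875 + 479198)/(-30454 - 159509) = (685023129466076/1429510875)/(-189963) = (685023129466076/1429510875)*(-1/189963) = -685023129466076/271554174347625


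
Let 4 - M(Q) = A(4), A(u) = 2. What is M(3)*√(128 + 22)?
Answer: 10*√6 ≈ 24.495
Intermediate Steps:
M(Q) = 2 (M(Q) = 4 - 1*2 = 4 - 2 = 2)
M(3)*√(128 + 22) = 2*√(128 + 22) = 2*√150 = 2*(5*√6) = 10*√6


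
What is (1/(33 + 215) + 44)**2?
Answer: 119093569/61504 ≈ 1936.4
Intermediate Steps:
(1/(33 + 215) + 44)**2 = (1/248 + 44)**2 = (10913/248)**2 = 119093569/61504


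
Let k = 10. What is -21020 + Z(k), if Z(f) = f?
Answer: -21010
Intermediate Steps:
-21020 + Z(k) = -21020 + 10 = -21010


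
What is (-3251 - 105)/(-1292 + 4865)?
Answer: -3356/3573 ≈ -0.93927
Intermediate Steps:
(-3251 - 105)/(-1292 + 4865) = -3356/3573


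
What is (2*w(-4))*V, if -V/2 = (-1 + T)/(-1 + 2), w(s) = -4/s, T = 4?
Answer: -12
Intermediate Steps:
V = -6 (V = -2*(-1 + 4)/(-1 + 2) = -6/1 = -6 ≈ -6.0000)
(2*w(-4))*V = (2*(-4/(-4)))*(-6) = (2*(-4*(-¼)))*(-6) = (2*1)*(-6) = 2*(-6) = -12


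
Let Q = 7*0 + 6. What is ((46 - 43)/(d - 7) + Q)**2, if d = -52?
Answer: 123201/3481 ≈ 35.392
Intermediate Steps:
Q = 6 (Q = 0 + 6 = 6)
((46 - 43)/(d - 7) + Q)**2 = ((46 - 43)/(-52 - 7) + 6)**2 = (3/(-59) + 6)**2 = (3*(-1/59) + 6)**2 = (-3/59 + 6)**2 = (351/59)**2 = 123201/3481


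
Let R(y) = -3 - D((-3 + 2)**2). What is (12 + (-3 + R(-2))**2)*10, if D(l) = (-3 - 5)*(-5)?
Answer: 21280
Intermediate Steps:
D(l) = 40 (D(l) = -8*(-5) = 40)
R(y) = -43 (R(y) = -3 - 1*40 = -3 - 40 = -43)
(12 + (-3 + R(-2))**2)*10 = (12 + (-3 - 43)**2)*10 = (12 + (-46)**2)*10 = (12 + 2116)*10 = 2128*10 = 21280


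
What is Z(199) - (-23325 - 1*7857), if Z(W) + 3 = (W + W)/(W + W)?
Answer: 31180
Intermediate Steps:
Z(W) = -2 (Z(W) = -3 + (W + W)/(W + W) = -3 + (2*W)/((2*W)) = -3 + (2*W)*(1/(2*W)) = -3 + 1 = -2)
Z(199) - (-23325 - 1*7857) = -2 - (-23325 - 1*7857) = -2 - (-23325 - 7857) = -2 - 1*(-31182) = -2 + 31182 = 31180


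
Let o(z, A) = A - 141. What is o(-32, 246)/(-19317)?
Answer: -35/6439 ≈ -0.0054356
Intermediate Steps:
o(z, A) = -141 + A
o(-32, 246)/(-19317) = (-141 + 246)/(-19317) = 105*(-1/19317) = -35/6439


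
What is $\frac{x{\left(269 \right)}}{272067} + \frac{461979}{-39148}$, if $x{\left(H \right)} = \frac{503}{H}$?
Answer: $- \frac{33810386028073}{2865086428404} \approx -11.801$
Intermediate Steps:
$\frac{x{\left(269 \right)}}{272067} + \frac{461979}{-39148} = \frac{503 \cdot \frac{1}{269}}{272067} + \frac{461979}{-39148} = 503 \cdot \frac{1}{269} \cdot \frac{1}{272067} + 461979 \left(- \frac{1}{39148}\right) = \frac{503}{269} \cdot \frac{1}{272067} - \frac{461979}{39148} = \frac{503}{73186023} - \frac{461979}{39148} = - \frac{33810386028073}{2865086428404}$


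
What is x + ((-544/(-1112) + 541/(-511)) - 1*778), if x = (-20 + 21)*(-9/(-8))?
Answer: -441768843/568232 ≈ -777.44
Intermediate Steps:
x = 9/8 (x = 1*(-9*(-⅛)) = 1*(9/8) = 9/8 ≈ 1.1250)
x + ((-544/(-1112) + 541/(-511)) - 1*778) = 9/8 + ((-544/(-1112) + 541/(-511)) - 1*778) = 9/8 + ((-544*(-1/1112) + 541*(-1/511)) - 778) = 9/8 + ((68/139 - 541/511) - 778) = 9/8 + (-40451/71029 - 778) = 9/8 - 55301013/71029 = -441768843/568232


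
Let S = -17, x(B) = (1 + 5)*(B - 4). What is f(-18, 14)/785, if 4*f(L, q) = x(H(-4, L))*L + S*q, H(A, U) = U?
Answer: 1069/1570 ≈ 0.68089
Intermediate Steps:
x(B) = -24 + 6*B (x(B) = 6*(-4 + B) = -24 + 6*B)
f(L, q) = -17*q/4 + L*(-24 + 6*L)/4 (f(L, q) = ((-24 + 6*L)*L - 17*q)/4 = (L*(-24 + 6*L) - 17*q)/4 = (-17*q + L*(-24 + 6*L))/4 = -17*q/4 + L*(-24 + 6*L)/4)
f(-18, 14)/785 = (-17/4*14 + (3/2)*(-18)*(-4 - 18))/785 = (-119/2 + (3/2)*(-18)*(-22))*(1/785) = (-119/2 + 594)*(1/785) = (1069/2)*(1/785) = 1069/1570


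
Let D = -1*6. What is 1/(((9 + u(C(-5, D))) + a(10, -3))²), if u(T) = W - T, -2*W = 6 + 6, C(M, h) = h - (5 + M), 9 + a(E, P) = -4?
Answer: 1/16 ≈ 0.062500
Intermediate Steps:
a(E, P) = -13 (a(E, P) = -9 - 4 = -13)
D = -6
C(M, h) = -5 + h - M (C(M, h) = h + (-5 - M) = -5 + h - M)
W = -6 (W = -(6 + 6)/2 = -½*12 = -6)
u(T) = -6 - T
1/(((9 + u(C(-5, D))) + a(10, -3))²) = 1/(((9 + (-6 - (-5 - 6 - 1*(-5)))) - 13)²) = 1/(((9 + (-6 - (-5 - 6 + 5))) - 13)²) = 1/(((9 + (-6 - 1*(-6))) - 13)²) = 1/(((9 + (-6 + 6)) - 13)²) = 1/(((9 + 0) - 13)²) = 1/((9 - 13)²) = 1/((-4)²) = 1/16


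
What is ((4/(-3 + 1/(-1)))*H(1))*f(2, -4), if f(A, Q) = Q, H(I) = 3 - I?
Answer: 8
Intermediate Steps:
((4/(-3 + 1/(-1)))*H(1))*f(2, -4) = ((4/(-3 + 1/(-1)))*(3 - 1*1))*(-4) = ((4/(-3 + 1*(-1)))*(3 - 1))*(-4) = ((4/(-3 - 1))*2)*(-4) = ((4/(-4))*2)*(-4) = (-1/4*4*2)*(-4) = -1*2*(-4) = -2*(-4) = 8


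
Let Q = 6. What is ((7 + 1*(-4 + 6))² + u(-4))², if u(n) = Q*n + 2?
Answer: 3481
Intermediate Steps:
u(n) = 2 + 6*n (u(n) = 6*n + 2 = 2 + 6*n)
((7 + 1*(-4 + 6))² + u(-4))² = ((7 + 1*(-4 + 6))² + (2 + 6*(-4)))² = ((7 + 1*2)² + (2 - 24))² = ((7 + 2)² - 22)² = (9² - 22)² = (81 - 22)² = 59² = 3481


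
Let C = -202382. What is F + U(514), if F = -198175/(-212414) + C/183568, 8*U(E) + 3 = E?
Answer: 155251888021/2437025822 ≈ 63.705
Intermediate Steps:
U(E) = -3/8 + E/8
F = -1652545437/9748103288 (F = -198175/(-212414) - 202382/183568 = -198175*(-1/212414) - 202382*1/183568 = 198175/212414 - 101191/91784 = -1652545437/9748103288 ≈ -0.16952)
F + U(514) = -1652545437/9748103288 + (-3/8 + (1/8)*514) = -1652545437/9748103288 + (-3/8 + 257/4) = -1652545437/9748103288 + 511/8 = 155251888021/2437025822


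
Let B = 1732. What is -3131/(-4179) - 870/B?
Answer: 893581/3619014 ≈ 0.24691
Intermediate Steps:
-3131/(-4179) - 870/B = -3131/(-4179) - 870/1732 = -3131*(-1/4179) - 870*1/1732 = 3131/4179 - 435/866 = 893581/3619014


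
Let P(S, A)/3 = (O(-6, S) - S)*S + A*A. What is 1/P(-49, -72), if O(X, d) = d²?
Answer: -1/344598 ≈ -2.9019e-6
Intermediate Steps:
P(S, A) = 3*A² + 3*S*(S² - S) (P(S, A) = 3*((S² - S)*S + A*A) = 3*(S*(S² - S) + A²) = 3*(A² + S*(S² - S)) = 3*A² + 3*S*(S² - S))
1/P(-49, -72) = 1/(-3*(-49)² + 3*(-72)² + 3*(-49)³) = 1/(-3*2401 + 3*5184 + 3*(-117649)) = 1/(-7203 + 15552 - 352947) = 1/(-344598) = -1/344598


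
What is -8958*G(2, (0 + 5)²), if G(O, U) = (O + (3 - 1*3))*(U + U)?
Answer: -895800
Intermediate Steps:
G(O, U) = 2*O*U (G(O, U) = (O + (3 - 3))*(2*U) = (O + 0)*(2*U) = O*(2*U) = 2*O*U)
-8958*G(2, (0 + 5)²) = -17916*2*(0 + 5)² = -17916*2*5² = -17916*2*25 = -8958*100 = -895800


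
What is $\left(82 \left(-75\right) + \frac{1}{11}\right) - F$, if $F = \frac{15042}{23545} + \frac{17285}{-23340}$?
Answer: $- \frac{7435047381841}{1208988660} \approx -6149.8$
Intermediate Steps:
$F = - \frac{11179009}{109908060}$ ($F = 15042 \cdot \frac{1}{23545} + 17285 \left(- \frac{1}{23340}\right) = \frac{15042}{23545} - \frac{3457}{4668} = - \frac{11179009}{109908060} \approx -0.10171$)
$\left(82 \left(-75\right) + \frac{1}{11}\right) - F = \left(82 \left(-75\right) + \frac{1}{11}\right) - - \frac{11179009}{109908060} = \left(-6150 + \frac{1}{11}\right) + \frac{11179009}{109908060} = - \frac{67649}{11} + \frac{11179009}{109908060} = - \frac{7435047381841}{1208988660}$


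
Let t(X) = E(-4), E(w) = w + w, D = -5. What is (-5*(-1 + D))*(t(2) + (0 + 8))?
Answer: 0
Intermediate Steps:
E(w) = 2*w
t(X) = -8 (t(X) = 2*(-4) = -8)
(-5*(-1 + D))*(t(2) + (0 + 8)) = (-5*(-1 - 5))*(-8 + (0 + 8)) = (-5*(-6))*(-8 + 8) = 30*0 = 0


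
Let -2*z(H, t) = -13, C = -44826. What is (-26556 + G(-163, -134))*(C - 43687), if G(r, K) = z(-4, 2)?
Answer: 4699951787/2 ≈ 2.3500e+9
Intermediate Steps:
z(H, t) = 13/2 (z(H, t) = -½*(-13) = 13/2)
G(r, K) = 13/2
(-26556 + G(-163, -134))*(C - 43687) = (-26556 + 13/2)*(-44826 - 43687) = -53099/2*(-88513) = 4699951787/2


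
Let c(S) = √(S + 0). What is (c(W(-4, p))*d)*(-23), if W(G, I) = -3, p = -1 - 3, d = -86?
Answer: 1978*I*√3 ≈ 3426.0*I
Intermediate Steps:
p = -4
c(S) = √S
(c(W(-4, p))*d)*(-23) = (√(-3)*(-86))*(-23) = ((I*√3)*(-86))*(-23) = -86*I*√3*(-23) = 1978*I*√3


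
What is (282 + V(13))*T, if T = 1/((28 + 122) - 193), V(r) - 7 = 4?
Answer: -293/43 ≈ -6.8139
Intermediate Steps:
V(r) = 11 (V(r) = 7 + 4 = 11)
T = -1/43 (T = 1/(150 - 193) = 1/(-43) = -1/43 ≈ -0.023256)
(282 + V(13))*T = (282 + 11)*(-1/43) = 293*(-1/43) = -293/43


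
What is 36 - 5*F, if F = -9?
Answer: 81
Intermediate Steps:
36 - 5*F = 36 - 5*(-9) = 36 + 45 = 81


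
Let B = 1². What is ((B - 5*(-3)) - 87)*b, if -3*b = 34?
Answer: 2414/3 ≈ 804.67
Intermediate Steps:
B = 1
b = -34/3 (b = -⅓*34 = -34/3 ≈ -11.333)
((B - 5*(-3)) - 87)*b = ((1 - 5*(-3)) - 87)*(-34/3) = ((1 + 15) - 87)*(-34/3) = (16 - 87)*(-34/3) = -71*(-34/3) = 2414/3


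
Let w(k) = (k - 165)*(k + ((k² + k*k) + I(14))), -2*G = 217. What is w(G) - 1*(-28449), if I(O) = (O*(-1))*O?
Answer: -6327691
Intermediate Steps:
G = -217/2 (G = -½*217 = -217/2 ≈ -108.50)
I(O) = -O² (I(O) = (-O)*O = -O²)
w(k) = (-165 + k)*(-196 + k + 2*k²) (w(k) = (k - 165)*(k + ((k² + k*k) - 1*14²)) = (-165 + k)*(k + ((k² + k²) - 1*196)) = (-165 + k)*(k + (2*k² - 196)) = (-165 + k)*(k + (-196 + 2*k²)) = (-165 + k)*(-196 + k + 2*k²))
w(G) - 1*(-28449) = (32340 - 361*(-217/2) - 329*(-217/2)² + 2*(-217/2)³) - 1*(-28449) = (32340 + 78337/2 - 329*47089/4 + 2*(-10218313/8)) + 28449 = (32340 + 78337/2 - 15492281/4 - 10218313/4) + 28449 = -6356140 + 28449 = -6327691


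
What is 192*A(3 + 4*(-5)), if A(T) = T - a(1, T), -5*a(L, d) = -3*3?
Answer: -18048/5 ≈ -3609.6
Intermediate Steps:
a(L, d) = 9/5 (a(L, d) = -(-3)*3/5 = -⅕*(-9) = 9/5)
A(T) = -9/5 + T (A(T) = T - 1*9/5 = T - 9/5 = -9/5 + T)
192*A(3 + 4*(-5)) = 192*(-9/5 + (3 + 4*(-5))) = 192*(-9/5 + (3 - 20)) = 192*(-9/5 - 17) = 192*(-94/5) = -18048/5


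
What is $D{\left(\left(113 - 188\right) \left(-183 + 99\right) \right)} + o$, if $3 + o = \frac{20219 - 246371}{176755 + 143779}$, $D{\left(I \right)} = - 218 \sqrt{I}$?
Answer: $- \frac{593877}{160267} - 6540 \sqrt{7} \approx -17307.0$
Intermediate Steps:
$o = - \frac{593877}{160267}$ ($o = -3 + \frac{20219 - 246371}{176755 + 143779} = -3 - \frac{226152}{320534} = -3 - \frac{113076}{160267} = - \frac{593877}{160267} \approx -3.7055$)
$D{\left(\left(113 - 188\right) \left(-183 + 99\right) \right)} + o = - 218 \sqrt{\left(113 - 188\right) \left(-183 + 99\right)} - \frac{593877}{160267} = - 218 \sqrt{\left(-75\right) \left(-84\right)} - \frac{593877}{160267} = - 218 \sqrt{6300} - \frac{593877}{160267} = - 218 \cdot 30 \sqrt{7} - \frac{593877}{160267} = - 6540 \sqrt{7} - \frac{593877}{160267} = - \frac{593877}{160267} - 6540 \sqrt{7}$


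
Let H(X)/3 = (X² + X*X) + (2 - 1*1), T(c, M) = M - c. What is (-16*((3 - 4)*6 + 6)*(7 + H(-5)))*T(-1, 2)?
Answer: 0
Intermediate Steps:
H(X) = 3 + 6*X² (H(X) = 3*((X² + X*X) + (2 - 1*1)) = 3*((X² + X²) + (2 - 1)) = 3*(2*X² + 1) = 3*(1 + 2*X²) = 3 + 6*X²)
(-16*((3 - 4)*6 + 6)*(7 + H(-5)))*T(-1, 2) = (-16*((3 - 4)*6 + 6)*(7 + (3 + 6*(-5)²)))*(2 - 1*(-1)) = (-16*(-1*6 + 6)*(7 + (3 + 6*25)))*(2 + 1) = -16*(-6 + 6)*(7 + (3 + 150))*3 = -0*(7 + 153)*3 = -0*160*3 = -16*0*3 = 0*3 = 0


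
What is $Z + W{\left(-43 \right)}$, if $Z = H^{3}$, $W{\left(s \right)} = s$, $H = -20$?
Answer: $-8043$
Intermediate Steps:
$Z = -8000$ ($Z = \left(-20\right)^{3} = -8000$)
$Z + W{\left(-43 \right)} = -8000 - 43 = -8043$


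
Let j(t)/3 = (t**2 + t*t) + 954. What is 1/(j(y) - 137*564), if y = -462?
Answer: 1/1206258 ≈ 8.2901e-7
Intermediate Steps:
j(t) = 2862 + 6*t**2 (j(t) = 3*((t**2 + t*t) + 954) = 3*((t**2 + t**2) + 954) = 3*(2*t**2 + 954) = 3*(954 + 2*t**2) = 2862 + 6*t**2)
1/(j(y) - 137*564) = 1/((2862 + 6*(-462)**2) - 137*564) = 1/((2862 + 6*213444) - 77268) = 1/((2862 + 1280664) - 77268) = 1/(1283526 - 77268) = 1/1206258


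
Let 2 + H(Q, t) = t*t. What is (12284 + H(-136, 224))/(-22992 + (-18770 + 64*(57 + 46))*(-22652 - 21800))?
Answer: 31229/270656732 ≈ 0.00011538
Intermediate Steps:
H(Q, t) = -2 + t² (H(Q, t) = -2 + t*t = -2 + t²)
(12284 + H(-136, 224))/(-22992 + (-18770 + 64*(57 + 46))*(-22652 - 21800)) = (12284 + (-2 + 224²))/(-22992 + (-18770 + 64*(57 + 46))*(-22652 - 21800)) = (12284 + (-2 + 50176))/(-22992 + (-18770 + 64*103)*(-44452)) = (12284 + 50174)/(-22992 + (-18770 + 6592)*(-44452)) = 62458/(-22992 - 12178*(-44452)) = 62458/(-22992 + 541336456) = 62458/541313464 = 62458*(1/541313464) = 31229/270656732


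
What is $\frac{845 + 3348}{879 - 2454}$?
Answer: $- \frac{599}{225} \approx -2.6622$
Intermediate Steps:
$\frac{845 + 3348}{879 - 2454} = \frac{4193}{-1575} = 4193 \left(- \frac{1}{1575}\right) = - \frac{599}{225}$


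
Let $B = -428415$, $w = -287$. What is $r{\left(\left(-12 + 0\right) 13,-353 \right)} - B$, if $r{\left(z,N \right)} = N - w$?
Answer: $428349$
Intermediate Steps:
$r{\left(z,N \right)} = 287 + N$ ($r{\left(z,N \right)} = N - -287 = N + 287 = 287 + N$)
$r{\left(\left(-12 + 0\right) 13,-353 \right)} - B = \left(287 - 353\right) - -428415 = -66 + 428415 = 428349$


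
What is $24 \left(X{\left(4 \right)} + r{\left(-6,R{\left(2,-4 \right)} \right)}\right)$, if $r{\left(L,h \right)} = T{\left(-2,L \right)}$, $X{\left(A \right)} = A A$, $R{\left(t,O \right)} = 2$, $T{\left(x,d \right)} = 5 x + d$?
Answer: $0$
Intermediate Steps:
$T{\left(x,d \right)} = d + 5 x$
$X{\left(A \right)} = A^{2}$
$r{\left(L,h \right)} = -10 + L$ ($r{\left(L,h \right)} = L + 5 \left(-2\right) = L - 10 = -10 + L$)
$24 \left(X{\left(4 \right)} + r{\left(-6,R{\left(2,-4 \right)} \right)}\right) = 24 \left(4^{2} - 16\right) = 24 \left(16 - 16\right) = 24 \cdot 0 = 0$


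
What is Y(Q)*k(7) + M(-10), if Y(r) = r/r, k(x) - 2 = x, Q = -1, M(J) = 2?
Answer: 11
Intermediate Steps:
k(x) = 2 + x
Y(r) = 1
Y(Q)*k(7) + M(-10) = 1*(2 + 7) + 2 = 1*9 + 2 = 9 + 2 = 11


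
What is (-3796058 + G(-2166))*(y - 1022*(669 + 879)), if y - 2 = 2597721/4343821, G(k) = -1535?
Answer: 26097654522934394509/4343821 ≈ 6.0080e+12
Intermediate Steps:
y = 11285363/4343821 (y = 2 + 2597721/4343821 = 11285363/4343821 ≈ 2.5980)
(-3796058 + G(-2166))*(y - 1022*(669 + 879)) = (-3796058 - 1535)*(11285363/4343821 - 1022*(669 + 879)) = -3797593*(11285363/4343821 - 1022*1548) = -3797593*(11285363/4343821 - 1582056) = -3797593*(-6872156790613/4343821) = 26097654522934394509/4343821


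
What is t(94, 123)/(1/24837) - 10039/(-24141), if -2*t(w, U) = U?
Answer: -73749552013/48282 ≈ -1.5275e+6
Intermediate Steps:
t(w, U) = -U/2
t(94, 123)/(1/24837) - 10039/(-24141) = (-1/2*123)/(1/24837) - 10039/(-24141) = -123/(2*1/24837) - 10039*(-1/24141) = -123/2*24837 + 10039/24141 = -3054951/2 + 10039/24141 = -73749552013/48282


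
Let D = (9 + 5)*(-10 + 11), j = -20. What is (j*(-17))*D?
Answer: 4760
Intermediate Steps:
D = 14 (D = 14*1 = 14)
(j*(-17))*D = -20*(-17)*14 = 340*14 = 4760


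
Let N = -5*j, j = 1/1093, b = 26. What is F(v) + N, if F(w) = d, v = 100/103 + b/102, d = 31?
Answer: 33878/1093 ≈ 30.995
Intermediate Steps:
j = 1/1093 ≈ 0.00091491
N = -5/1093 (N = -5*1/1093 = -5/1093 ≈ -0.0045746)
v = 6439/5253 (v = 100/103 + 26/102 = 100*(1/103) + 26*(1/102) = 100/103 + 13/51 = 6439/5253 ≈ 1.2258)
F(w) = 31
F(v) + N = 31 - 5/1093 = 33878/1093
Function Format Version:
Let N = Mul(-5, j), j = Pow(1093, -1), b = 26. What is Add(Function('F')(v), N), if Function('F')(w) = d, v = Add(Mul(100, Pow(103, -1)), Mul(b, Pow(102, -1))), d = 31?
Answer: Rational(33878, 1093) ≈ 30.995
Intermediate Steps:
j = Rational(1, 1093) ≈ 0.00091491
N = Rational(-5, 1093) (N = Mul(-5, Rational(1, 1093)) = Rational(-5, 1093) ≈ -0.0045746)
v = Rational(6439, 5253) (v = Add(Mul(100, Pow(103, -1)), Mul(26, Pow(102, -1))) = Add(Mul(100, Rational(1, 103)), Mul(26, Rational(1, 102))) = Add(Rational(100, 103), Rational(13, 51)) = Rational(6439, 5253) ≈ 1.2258)
Function('F')(w) = 31
Add(Function('F')(v), N) = Add(31, Rational(-5, 1093)) = Rational(33878, 1093)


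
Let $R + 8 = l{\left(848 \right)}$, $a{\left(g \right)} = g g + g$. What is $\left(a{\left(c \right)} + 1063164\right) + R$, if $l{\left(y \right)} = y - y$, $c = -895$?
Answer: $1863286$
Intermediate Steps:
$l{\left(y \right)} = 0$
$a{\left(g \right)} = g + g^{2}$ ($a{\left(g \right)} = g^{2} + g = g + g^{2}$)
$R = -8$ ($R = -8 + 0 = -8$)
$\left(a{\left(c \right)} + 1063164\right) + R = \left(- 895 \left(1 - 895\right) + 1063164\right) - 8 = \left(\left(-895\right) \left(-894\right) + 1063164\right) - 8 = \left(800130 + 1063164\right) - 8 = 1863294 - 8 = 1863286$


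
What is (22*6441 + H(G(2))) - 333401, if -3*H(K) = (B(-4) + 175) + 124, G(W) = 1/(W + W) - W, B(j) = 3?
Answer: -575399/3 ≈ -1.9180e+5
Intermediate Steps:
G(W) = 1/(2*W) - W
H(K) = -302/3 (H(K) = -((3 + 175) + 124)/3 = -(178 + 124)/3 = -1/3*302 = -302/3)
(22*6441 + H(G(2))) - 333401 = (22*6441 - 302/3) - 333401 = (141702 - 302/3) - 333401 = 424804/3 - 333401 = -575399/3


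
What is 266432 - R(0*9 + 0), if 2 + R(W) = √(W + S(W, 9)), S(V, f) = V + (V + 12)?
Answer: 266434 - 2*√3 ≈ 2.6643e+5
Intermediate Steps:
S(V, f) = 12 + 2*V (S(V, f) = V + (12 + V) = 12 + 2*V)
R(W) = -2 + √(12 + 3*W) (R(W) = -2 + √(W + (12 + 2*W)) = -2 + √(12 + 3*W))
266432 - R(0*9 + 0) = 266432 - (-2 + √(12 + 3*(0*9 + 0))) = 266432 - (-2 + √(12 + 3*(0 + 0))) = 266432 - (-2 + √(12 + 3*0)) = 266432 - (-2 + √(12 + 0)) = 266432 - (-2 + √12) = 266432 - (-2 + 2*√3) = 266432 + (2 - 2*√3) = 266434 - 2*√3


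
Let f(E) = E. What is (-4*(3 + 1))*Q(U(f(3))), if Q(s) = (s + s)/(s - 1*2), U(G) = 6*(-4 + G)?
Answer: -24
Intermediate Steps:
U(G) = -24 + 6*G
Q(s) = 2*s/(-2 + s) (Q(s) = (2*s)/(s - 2) = (2*s)/(-2 + s) = 2*s/(-2 + s))
(-4*(3 + 1))*Q(U(f(3))) = (-4*(3 + 1))*(2*(-24 + 6*3)/(-2 + (-24 + 6*3))) = (-4*4)*(2*(-24 + 18)/(-2 + (-24 + 18))) = -32*(-6)/(-2 - 6) = -32*(-6)/(-8) = -32*(-6)*(-1)/8 = -16*3/2 = -24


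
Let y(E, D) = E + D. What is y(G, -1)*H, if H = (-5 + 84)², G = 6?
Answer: 31205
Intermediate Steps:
H = 6241 (H = 79² = 6241)
y(E, D) = D + E
y(G, -1)*H = (-1 + 6)*6241 = 5*6241 = 31205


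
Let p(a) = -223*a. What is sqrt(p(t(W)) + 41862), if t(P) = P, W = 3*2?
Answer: 2*sqrt(10131) ≈ 201.31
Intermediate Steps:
W = 6
sqrt(p(t(W)) + 41862) = sqrt(-223*6 + 41862) = sqrt(-1338 + 41862) = sqrt(40524) = 2*sqrt(10131)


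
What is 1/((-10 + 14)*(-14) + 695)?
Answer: 1/639 ≈ 0.0015649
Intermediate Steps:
1/((-10 + 14)*(-14) + 695) = 1/(4*(-14) + 695) = 1/(-56 + 695) = 1/639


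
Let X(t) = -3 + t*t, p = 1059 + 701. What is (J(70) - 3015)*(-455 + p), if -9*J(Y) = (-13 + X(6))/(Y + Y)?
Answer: -27542170/7 ≈ -3.9346e+6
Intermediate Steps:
p = 1760
X(t) = -3 + t²
J(Y) = -10/(9*Y) (J(Y) = -(-13 + (-3 + 6²))/(9*(Y + Y)) = -(-13 + (-3 + 36))/(9*(2*Y)) = -(-13 + 33)*1/(2*Y)/9 = -20*1/(2*Y)/9 = -10/(9*Y))
(J(70) - 3015)*(-455 + p) = (-10/9/70 - 3015)*(-455 + 1760) = (-10/9*1/70 - 3015)*1305 = (-1/63 - 3015)*1305 = -189946/63*1305 = -27542170/7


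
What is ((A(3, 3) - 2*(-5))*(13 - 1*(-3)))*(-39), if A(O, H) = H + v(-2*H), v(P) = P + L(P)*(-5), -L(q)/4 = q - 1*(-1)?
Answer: 58032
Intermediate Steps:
L(q) = -4 - 4*q (L(q) = -4*(q - 1*(-1)) = -4*(q + 1) = -4*(1 + q) = -4 - 4*q)
v(P) = 20 + 21*P (v(P) = P + (-4 - 4*P)*(-5) = P + (20 + 20*P) = 20 + 21*P)
A(O, H) = 20 - 41*H (A(O, H) = H + (20 + 21*(-2*H)) = H + (20 - 42*H) = 20 - 41*H)
((A(3, 3) - 2*(-5))*(13 - 1*(-3)))*(-39) = (((20 - 41*3) - 2*(-5))*(13 - 1*(-3)))*(-39) = (((20 - 123) + 10)*(13 + 3))*(-39) = ((-103 + 10)*16)*(-39) = -93*16*(-39) = -1488*(-39) = 58032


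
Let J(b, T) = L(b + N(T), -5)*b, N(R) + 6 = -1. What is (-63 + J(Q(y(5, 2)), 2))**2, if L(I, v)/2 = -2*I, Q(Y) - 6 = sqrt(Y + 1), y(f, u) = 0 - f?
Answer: -1071 + 1840*I ≈ -1071.0 + 1840.0*I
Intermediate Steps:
N(R) = -7 (N(R) = -6 - 1 = -7)
y(f, u) = -f
Q(Y) = 6 + sqrt(1 + Y) (Q(Y) = 6 + sqrt(Y + 1) = 6 + sqrt(1 + Y))
L(I, v) = -4*I (L(I, v) = 2*(-2*I) = -4*I)
J(b, T) = b*(28 - 4*b) (J(b, T) = (-4*(b - 7))*b = (-4*(-7 + b))*b = (28 - 4*b)*b = b*(28 - 4*b))
(-63 + J(Q(y(5, 2)), 2))**2 = (-63 + 4*(6 + sqrt(1 - 1*5))*(7 - (6 + sqrt(1 - 1*5))))**2 = (-63 + 4*(6 + sqrt(1 - 5))*(7 - (6 + sqrt(1 - 5))))**2 = (-63 + 4*(6 + sqrt(-4))*(7 - (6 + sqrt(-4))))**2 = (-63 + 4*(6 + 2*I)*(7 - (6 + 2*I)))**2 = (-63 + 4*(6 + 2*I)*(7 + (-6 - 2*I)))**2 = (-63 + 4*(6 + 2*I)*(1 - 2*I))**2 = (-63 + 4*(1 - 2*I)*(6 + 2*I))**2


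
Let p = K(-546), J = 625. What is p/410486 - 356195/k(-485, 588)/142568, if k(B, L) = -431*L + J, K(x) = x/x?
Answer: 91127339437/7397289824519272 ≈ 1.2319e-5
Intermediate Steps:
K(x) = 1
k(B, L) = 625 - 431*L (k(B, L) = -431*L + 625 = 625 - 431*L)
p = 1
p/410486 - 356195/k(-485, 588)/142568 = 1/410486 - 356195/(625 - 431*588)/142568 = 1*(1/410486) - 356195/(625 - 253428)*(1/142568) = 1/410486 - 356195/(-252803)*(1/142568) = 1/410486 - 356195*(-1/252803)*(1/142568) = 1/410486 + (356195/252803)*(1/142568) = 1/410486 + 356195/36041618104 = 91127339437/7397289824519272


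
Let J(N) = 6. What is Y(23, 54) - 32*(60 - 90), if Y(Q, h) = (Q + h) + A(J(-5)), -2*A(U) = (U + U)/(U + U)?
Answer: 2073/2 ≈ 1036.5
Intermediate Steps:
A(U) = -1/2 (A(U) = -(U + U)/(2*(U + U)) = -2*U/(2*(2*U)) = -2*U*1/(2*U)/2 = -1/2*1 = -1/2)
Y(Q, h) = -1/2 + Q + h (Y(Q, h) = (Q + h) - 1/2 = -1/2 + Q + h)
Y(23, 54) - 32*(60 - 90) = (-1/2 + 23 + 54) - 32*(60 - 90) = 153/2 - 32*(-30) = 153/2 + 960 = 2073/2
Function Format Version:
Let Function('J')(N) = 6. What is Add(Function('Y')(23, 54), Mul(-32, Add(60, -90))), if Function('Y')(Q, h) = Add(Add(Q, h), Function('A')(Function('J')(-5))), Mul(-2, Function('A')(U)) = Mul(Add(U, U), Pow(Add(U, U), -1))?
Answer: Rational(2073, 2) ≈ 1036.5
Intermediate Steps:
Function('A')(U) = Rational(-1, 2) (Function('A')(U) = Mul(Rational(-1, 2), Mul(Add(U, U), Pow(Add(U, U), -1))) = Mul(Rational(-1, 2), Mul(Mul(2, U), Pow(Mul(2, U), -1))) = Mul(Rational(-1, 2), Mul(Mul(2, U), Mul(Rational(1, 2), Pow(U, -1)))) = Mul(Rational(-1, 2), 1) = Rational(-1, 2))
Function('Y')(Q, h) = Add(Rational(-1, 2), Q, h) (Function('Y')(Q, h) = Add(Add(Q, h), Rational(-1, 2)) = Add(Rational(-1, 2), Q, h))
Add(Function('Y')(23, 54), Mul(-32, Add(60, -90))) = Add(Add(Rational(-1, 2), 23, 54), Mul(-32, Add(60, -90))) = Add(Rational(153, 2), Mul(-32, -30)) = Add(Rational(153, 2), 960) = Rational(2073, 2)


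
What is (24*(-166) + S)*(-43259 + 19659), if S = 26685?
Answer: -535743600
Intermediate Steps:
(24*(-166) + S)*(-43259 + 19659) = (24*(-166) + 26685)*(-43259 + 19659) = (-3984 + 26685)*(-23600) = 22701*(-23600) = -535743600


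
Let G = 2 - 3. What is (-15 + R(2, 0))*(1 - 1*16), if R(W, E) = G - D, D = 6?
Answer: 330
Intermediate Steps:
G = -1
R(W, E) = -7 (R(W, E) = -1 - 1*6 = -1 - 6 = -7)
(-15 + R(2, 0))*(1 - 1*16) = (-15 - 7)*(1 - 1*16) = -22*(1 - 16) = -22*(-15) = 330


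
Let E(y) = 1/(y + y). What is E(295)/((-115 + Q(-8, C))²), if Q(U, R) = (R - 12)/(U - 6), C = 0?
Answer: 49/376656590 ≈ 1.3009e-7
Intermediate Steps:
E(y) = 1/(2*y)
Q(U, R) = (-12 + R)/(-6 + U)
E(295)/((-115 + Q(-8, C))²) = ((½)/295)/((-115 + (-12 + 0)/(-6 - 8))²) = ((½)*(1/295))/((-115 - 12/(-14))²) = 1/(590*((-115 - 1/14*(-12))²)) = 1/(590*((-115 + 6/7)²)) = 1/(590*((-799/7)²)) = 1/(590*(638401/49)) = (1/590)*(49/638401) = 49/376656590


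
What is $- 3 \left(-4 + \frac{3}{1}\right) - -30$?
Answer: $33$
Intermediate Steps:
$- 3 \left(-4 + \frac{3}{1}\right) - -30 = - 3 \left(-4 + 3 \cdot 1\right) + 30 = - 3 \left(-4 + 3\right) + 30 = \left(-3\right) \left(-1\right) + 30 = 3 + 30 = 33$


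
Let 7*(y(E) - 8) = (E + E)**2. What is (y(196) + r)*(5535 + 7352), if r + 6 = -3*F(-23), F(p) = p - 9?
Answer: 284158350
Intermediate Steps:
F(p) = -9 + p
y(E) = 8 + 4*E**2/7 (y(E) = 8 + (E + E)**2/7 = 8 + (2*E)**2/7 = 8 + (4*E**2)/7 = 8 + 4*E**2/7)
r = 90 (r = -6 - 3*(-9 - 23) = -6 - 3*(-32) = -6 + 96 = 90)
(y(196) + r)*(5535 + 7352) = ((8 + (4/7)*196**2) + 90)*(5535 + 7352) = ((8 + (4/7)*38416) + 90)*12887 = ((8 + 21952) + 90)*12887 = (21960 + 90)*12887 = 22050*12887 = 284158350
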